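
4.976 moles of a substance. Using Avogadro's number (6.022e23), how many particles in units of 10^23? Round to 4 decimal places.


N = n * NA, then divide by 1e23 for the requested units.
N / 1e23 = n * 6.022
N / 1e23 = 4.976 * 6.022
N / 1e23 = 29.965472, rounded to 4 dp:

29.9655


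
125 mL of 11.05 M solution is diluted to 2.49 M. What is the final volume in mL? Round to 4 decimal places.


Dilution: M1*V1 = M2*V2, solve for V2.
V2 = M1*V1 / M2
V2 = 11.05 * 125 / 2.49
V2 = 1381.25 / 2.49
V2 = 554.7188755 mL, rounded to 4 dp:

554.7189 mL


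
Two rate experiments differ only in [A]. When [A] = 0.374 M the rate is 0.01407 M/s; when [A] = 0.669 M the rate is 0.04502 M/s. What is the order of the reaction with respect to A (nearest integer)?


Rate is proportional to [A]^n, so rate2/rate1 = ([A]2/[A]1)^n. Take logs to solve for n.
rate2/rate1 = 0.04502 / 0.01407 = 3.1997
[A]2/[A]1 = 0.669 / 0.374 = 1.7888
n = ln(3.1997) / ln(1.7888) = 2.0
Nearest integer order:

2


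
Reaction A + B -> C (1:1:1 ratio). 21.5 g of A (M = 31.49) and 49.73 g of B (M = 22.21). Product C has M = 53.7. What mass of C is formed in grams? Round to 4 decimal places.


Find moles of each reactant; the smaller value is the limiting reagent in a 1:1:1 reaction, so moles_C equals moles of the limiter.
n_A = mass_A / M_A = 21.5 / 31.49 = 0.682756 mol
n_B = mass_B / M_B = 49.73 / 22.21 = 2.239081 mol
Limiting reagent: A (smaller), n_limiting = 0.682756 mol
mass_C = n_limiting * M_C = 0.682756 * 53.7
mass_C = 36.6639972 g, rounded to 4 dp:

36.6640 g


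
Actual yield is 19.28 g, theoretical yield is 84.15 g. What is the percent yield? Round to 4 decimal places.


% yield = 100 * actual / theoretical
% yield = 100 * 19.28 / 84.15
% yield = 22.91146762 %, rounded to 4 dp:

22.9115 %


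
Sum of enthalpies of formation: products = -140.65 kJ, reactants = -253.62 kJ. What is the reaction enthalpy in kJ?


dH_rxn = sum(dH_f products) - sum(dH_f reactants)
dH_rxn = -140.65 - (-253.62)
dH_rxn = 112.97 kJ:

112.97 kJ


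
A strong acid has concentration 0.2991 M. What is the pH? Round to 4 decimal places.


A strong acid dissociates completely, so [H+] equals the given concentration.
pH = -log10([H+]) = -log10(0.2991)
pH = 0.52418359, rounded to 4 dp:

0.5242


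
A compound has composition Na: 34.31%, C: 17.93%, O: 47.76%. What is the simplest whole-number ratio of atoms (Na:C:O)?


Assume 100 g of compound, divide each mass% by atomic mass to get moles, then normalize by the smallest to get a raw atom ratio.
Moles per 100 g: Na: 34.31/22.99 = 1.4924, C: 17.93/12.011 = 1.4928, O: 47.76/15.999 = 2.9852
Raw ratio (divide by min = 1.4924): Na: 1.0, C: 1.0, O: 2.0
Multiply by 1 to clear fractions: Na: 1.0 ~= 1, C: 1.0 ~= 1, O: 2.0 ~= 2
Reduce by GCD to get the simplest whole-number ratio:

1:1:2


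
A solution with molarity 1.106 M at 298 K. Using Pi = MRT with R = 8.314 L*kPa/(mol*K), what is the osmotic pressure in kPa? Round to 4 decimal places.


Osmotic pressure (van't Hoff): Pi = M*R*T.
RT = 8.314 * 298 = 2477.572
Pi = 1.106 * 2477.572
Pi = 2740.194632 kPa, rounded to 4 dp:

2740.1946 kPa


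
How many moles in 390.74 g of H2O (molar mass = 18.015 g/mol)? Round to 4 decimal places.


n = mass / M
n = 390.74 / 18.015
n = 21.68970303 mol, rounded to 4 dp:

21.6897 mol


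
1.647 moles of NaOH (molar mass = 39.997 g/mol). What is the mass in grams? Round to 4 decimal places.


mass = n * M
mass = 1.647 * 39.997
mass = 65.875059 g, rounded to 4 dp:

65.8751 g


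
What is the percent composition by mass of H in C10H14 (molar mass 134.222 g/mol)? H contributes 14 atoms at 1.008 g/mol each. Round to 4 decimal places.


pct = 100 * (n_elem * M_elem) / M_total
mass_contribution = 14 * 1.008 = 14.112 g/mol
pct = 100 * 14.112 / 134.222
pct = 10.51392469 %, rounded to 4 dp:

10.5139 %


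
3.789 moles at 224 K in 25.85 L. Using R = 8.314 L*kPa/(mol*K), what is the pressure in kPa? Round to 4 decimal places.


PV = nRT, solve for P = nRT / V.
nRT = 3.789 * 8.314 * 224 = 7056.3911
P = 7056.3911 / 25.85
P = 272.97451064 kPa, rounded to 4 dp:

272.9745 kPa


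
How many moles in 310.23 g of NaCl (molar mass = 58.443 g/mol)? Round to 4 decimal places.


n = mass / M
n = 310.23 / 58.443
n = 5.30824906 mol, rounded to 4 dp:

5.3082 mol


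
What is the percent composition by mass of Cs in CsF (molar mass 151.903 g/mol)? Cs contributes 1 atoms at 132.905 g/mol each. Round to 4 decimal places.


pct = 100 * (n_elem * M_elem) / M_total
mass_contribution = 1 * 132.905 = 132.905 g/mol
pct = 100 * 132.905 / 151.903
pct = 87.49333456 %, rounded to 4 dp:

87.4933 %


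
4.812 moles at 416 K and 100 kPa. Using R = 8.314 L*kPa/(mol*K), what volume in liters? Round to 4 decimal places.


PV = nRT, solve for V = nRT / P.
nRT = 4.812 * 8.314 * 416 = 16642.8987
V = 16642.8987 / 100
V = 166.428987 L, rounded to 4 dp:

166.4290 L


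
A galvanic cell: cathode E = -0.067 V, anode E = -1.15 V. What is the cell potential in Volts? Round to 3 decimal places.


Standard cell potential: E_cell = E_cathode - E_anode.
E_cell = -0.067 - (-1.15)
E_cell = 1.083 V, rounded to 3 dp:

1.083 V


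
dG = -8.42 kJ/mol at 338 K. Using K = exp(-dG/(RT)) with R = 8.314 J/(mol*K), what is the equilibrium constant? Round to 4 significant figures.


dG is in kJ/mol; multiply by 1000 to match R in J/(mol*K).
RT = 8.314 * 338 = 2810.132 J/mol
exponent = -dG*1000 / (RT) = -(-8.42*1000) / 2810.132 = 2.99630053
K = exp(2.99630053)
K = 20.011368, rounded to 4 significant figures:

20.01


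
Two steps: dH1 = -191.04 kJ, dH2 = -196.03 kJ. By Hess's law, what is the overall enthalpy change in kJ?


Hess's law: enthalpy is a state function, so add the step enthalpies.
dH_total = dH1 + dH2 = -191.04 + (-196.03)
dH_total = -387.07 kJ:

-387.07 kJ


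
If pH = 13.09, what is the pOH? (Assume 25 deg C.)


At 25 deg C, pH + pOH = 14.
pOH = 14 - pH = 14 - 13.09
pOH = 0.91:

0.91


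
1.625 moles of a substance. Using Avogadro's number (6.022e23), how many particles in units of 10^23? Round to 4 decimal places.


N = n * NA, then divide by 1e23 for the requested units.
N / 1e23 = n * 6.022
N / 1e23 = 1.625 * 6.022
N / 1e23 = 9.78575, rounded to 4 dp:

9.7858


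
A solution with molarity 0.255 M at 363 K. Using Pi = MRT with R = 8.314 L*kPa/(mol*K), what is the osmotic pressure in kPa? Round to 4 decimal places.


Osmotic pressure (van't Hoff): Pi = M*R*T.
RT = 8.314 * 363 = 3017.982
Pi = 0.255 * 3017.982
Pi = 769.58541 kPa, rounded to 4 dp:

769.5854 kPa


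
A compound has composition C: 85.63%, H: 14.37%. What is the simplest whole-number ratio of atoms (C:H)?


Assume 100 g of compound, divide each mass% by atomic mass to get moles, then normalize by the smallest to get a raw atom ratio.
Moles per 100 g: C: 85.63/12.011 = 7.1293, H: 14.37/1.008 = 14.256
Raw ratio (divide by min = 7.1293): C: 1.0, H: 2.0
Multiply by 1 to clear fractions: C: 1.0 ~= 1, H: 2.0 ~= 2
Reduce by GCD to get the simplest whole-number ratio:

1:2


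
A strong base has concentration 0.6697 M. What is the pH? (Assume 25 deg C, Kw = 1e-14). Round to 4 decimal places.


A strong base dissociates completely, so [OH-] equals the given concentration.
pOH = -log10([OH-]) = -log10(0.6697) = 0.17412
pH = 14 - pOH = 14 - 0.17412
pH = 13.82588, rounded to 4 dp:

13.8259


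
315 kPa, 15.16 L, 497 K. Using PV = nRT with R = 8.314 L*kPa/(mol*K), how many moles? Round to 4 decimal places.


PV = nRT, solve for n = PV / (RT).
PV = 315 * 15.16 = 4775.4
RT = 8.314 * 497 = 4132.058
n = 4775.4 / 4132.058
n = 1.1556953 mol, rounded to 4 dp:

1.1557 mol


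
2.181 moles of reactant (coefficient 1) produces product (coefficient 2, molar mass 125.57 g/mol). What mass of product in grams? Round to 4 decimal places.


Use the coefficient ratio to convert reactant moles to product moles, then multiply by the product's molar mass.
moles_P = moles_R * (coeff_P / coeff_R) = 2.181 * (2/1) = 4.362
mass_P = moles_P * M_P = 4.362 * 125.57
mass_P = 547.73634 g, rounded to 4 dp:

547.7363 g


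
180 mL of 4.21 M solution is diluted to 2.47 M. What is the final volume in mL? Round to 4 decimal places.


Dilution: M1*V1 = M2*V2, solve for V2.
V2 = M1*V1 / M2
V2 = 4.21 * 180 / 2.47
V2 = 757.8 / 2.47
V2 = 306.80161943 mL, rounded to 4 dp:

306.8016 mL


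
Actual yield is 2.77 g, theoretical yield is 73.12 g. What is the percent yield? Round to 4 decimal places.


% yield = 100 * actual / theoretical
% yield = 100 * 2.77 / 73.12
% yield = 3.78829322 %, rounded to 4 dp:

3.7883 %


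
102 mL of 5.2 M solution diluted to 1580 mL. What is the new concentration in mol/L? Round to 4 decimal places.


Dilution: M1*V1 = M2*V2, solve for M2.
M2 = M1*V1 / V2
M2 = 5.2 * 102 / 1580
M2 = 530.4 / 1580
M2 = 0.3356962 mol/L, rounded to 4 dp:

0.3357 mol/L


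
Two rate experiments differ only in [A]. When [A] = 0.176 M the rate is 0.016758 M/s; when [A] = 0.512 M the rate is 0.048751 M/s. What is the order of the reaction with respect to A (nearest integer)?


Rate is proportional to [A]^n, so rate2/rate1 = ([A]2/[A]1)^n. Take logs to solve for n.
rate2/rate1 = 0.048751 / 0.016758 = 2.9091
[A]2/[A]1 = 0.512 / 0.176 = 2.9091
n = ln(2.9091) / ln(2.9091) = 1.0
Nearest integer order:

1


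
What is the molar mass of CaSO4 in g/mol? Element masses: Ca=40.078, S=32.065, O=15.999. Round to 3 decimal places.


M = sum(count * atomic_mass) over atoms.
M = 1*40.078 + 1*32.065 + 4*15.999
M = 40.078 + 32.065 + 63.996
M = 136.139 g/mol, rounded to 3 dp:

136.139 g/mol


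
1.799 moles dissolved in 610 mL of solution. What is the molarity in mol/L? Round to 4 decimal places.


Convert volume to liters: V_L = V_mL / 1000.
V_L = 610 / 1000 = 0.61 L
M = n / V_L = 1.799 / 0.61
M = 2.94918033 mol/L, rounded to 4 dp:

2.9492 mol/L


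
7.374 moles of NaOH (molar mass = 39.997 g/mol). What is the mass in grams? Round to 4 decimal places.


mass = n * M
mass = 7.374 * 39.997
mass = 294.937878 g, rounded to 4 dp:

294.9379 g


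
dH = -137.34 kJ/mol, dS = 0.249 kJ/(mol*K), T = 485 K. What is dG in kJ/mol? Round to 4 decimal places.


Gibbs: dG = dH - T*dS (consistent units, dS already in kJ/(mol*K)).
T*dS = 485 * 0.249 = 120.765
dG = -137.34 - (120.765)
dG = -258.105 kJ/mol, rounded to 4 dp:

-258.1050 kJ/mol


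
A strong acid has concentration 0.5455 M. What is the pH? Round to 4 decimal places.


A strong acid dissociates completely, so [H+] equals the given concentration.
pH = -log10([H+]) = -log10(0.5455)
pH = 0.26320525, rounded to 4 dp:

0.2632


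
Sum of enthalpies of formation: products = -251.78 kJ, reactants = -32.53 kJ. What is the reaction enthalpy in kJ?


dH_rxn = sum(dH_f products) - sum(dH_f reactants)
dH_rxn = -251.78 - (-32.53)
dH_rxn = -219.25 kJ:

-219.25 kJ


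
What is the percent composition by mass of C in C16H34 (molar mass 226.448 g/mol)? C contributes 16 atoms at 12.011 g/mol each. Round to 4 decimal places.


pct = 100 * (n_elem * M_elem) / M_total
mass_contribution = 16 * 12.011 = 192.176 g/mol
pct = 100 * 192.176 / 226.448
pct = 84.86539956 %, rounded to 4 dp:

84.8654 %


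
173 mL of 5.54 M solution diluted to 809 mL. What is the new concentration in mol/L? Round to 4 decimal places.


Dilution: M1*V1 = M2*V2, solve for M2.
M2 = M1*V1 / V2
M2 = 5.54 * 173 / 809
M2 = 958.42 / 809
M2 = 1.18469716 mol/L, rounded to 4 dp:

1.1847 mol/L


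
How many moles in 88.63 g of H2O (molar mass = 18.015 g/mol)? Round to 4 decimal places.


n = mass / M
n = 88.63 / 18.015
n = 4.91978906 mol, rounded to 4 dp:

4.9198 mol


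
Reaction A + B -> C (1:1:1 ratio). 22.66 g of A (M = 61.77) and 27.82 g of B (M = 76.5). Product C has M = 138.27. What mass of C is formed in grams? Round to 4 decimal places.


Find moles of each reactant; the smaller value is the limiting reagent in a 1:1:1 reaction, so moles_C equals moles of the limiter.
n_A = mass_A / M_A = 22.66 / 61.77 = 0.366845 mol
n_B = mass_B / M_B = 27.82 / 76.5 = 0.36366 mol
Limiting reagent: B (smaller), n_limiting = 0.36366 mol
mass_C = n_limiting * M_C = 0.36366 * 138.27
mass_C = 50.2832682 g, rounded to 4 dp:

50.2833 g


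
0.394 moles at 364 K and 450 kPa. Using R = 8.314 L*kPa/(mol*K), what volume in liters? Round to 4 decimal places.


PV = nRT, solve for V = nRT / P.
nRT = 0.394 * 8.314 * 364 = 1192.3606
V = 1192.3606 / 450
V = 2.64969022 L, rounded to 4 dp:

2.6497 L


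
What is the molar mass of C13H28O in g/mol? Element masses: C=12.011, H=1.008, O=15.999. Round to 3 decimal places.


M = sum(count * atomic_mass) over atoms.
M = 13*12.011 + 28*1.008 + 1*15.999
M = 156.143 + 28.224 + 15.999
M = 200.366 g/mol, rounded to 3 dp:

200.366 g/mol


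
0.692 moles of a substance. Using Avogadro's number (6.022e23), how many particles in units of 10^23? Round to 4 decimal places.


N = n * NA, then divide by 1e23 for the requested units.
N / 1e23 = n * 6.022
N / 1e23 = 0.692 * 6.022
N / 1e23 = 4.167224, rounded to 4 dp:

4.1672


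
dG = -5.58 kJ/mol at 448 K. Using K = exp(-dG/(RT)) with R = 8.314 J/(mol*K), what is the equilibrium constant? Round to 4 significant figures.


dG is in kJ/mol; multiply by 1000 to match R in J/(mol*K).
RT = 8.314 * 448 = 3724.672 J/mol
exponent = -dG*1000 / (RT) = -(-5.58*1000) / 3724.672 = 1.49811849
K = exp(1.49811849)
K = 4.4732647, rounded to 4 significant figures:

4.473


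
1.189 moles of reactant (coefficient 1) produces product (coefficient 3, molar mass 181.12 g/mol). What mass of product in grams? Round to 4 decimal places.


Use the coefficient ratio to convert reactant moles to product moles, then multiply by the product's molar mass.
moles_P = moles_R * (coeff_P / coeff_R) = 1.189 * (3/1) = 3.567
mass_P = moles_P * M_P = 3.567 * 181.12
mass_P = 646.05504 g, rounded to 4 dp:

646.0550 g


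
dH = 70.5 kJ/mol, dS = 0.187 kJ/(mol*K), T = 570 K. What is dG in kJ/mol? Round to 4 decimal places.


Gibbs: dG = dH - T*dS (consistent units, dS already in kJ/(mol*K)).
T*dS = 570 * 0.187 = 106.59
dG = 70.5 - (106.59)
dG = -36.09 kJ/mol, rounded to 4 dp:

-36.0900 kJ/mol


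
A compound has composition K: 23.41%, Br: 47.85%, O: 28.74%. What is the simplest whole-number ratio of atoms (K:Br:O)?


Assume 100 g of compound, divide each mass% by atomic mass to get moles, then normalize by the smallest to get a raw atom ratio.
Moles per 100 g: K: 23.41/39.098 = 0.5988, Br: 47.85/79.904 = 0.5988, O: 28.74/15.999 = 1.7964
Raw ratio (divide by min = 0.5988): K: 1.0, Br: 1.0, O: 3.0
Multiply by 1 to clear fractions: K: 1.0 ~= 1, Br: 1.0 ~= 1, O: 3.0 ~= 3
Reduce by GCD to get the simplest whole-number ratio:

1:1:3


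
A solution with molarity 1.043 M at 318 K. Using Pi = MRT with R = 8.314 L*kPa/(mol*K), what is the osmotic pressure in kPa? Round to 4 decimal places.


Osmotic pressure (van't Hoff): Pi = M*R*T.
RT = 8.314 * 318 = 2643.852
Pi = 1.043 * 2643.852
Pi = 2757.537636 kPa, rounded to 4 dp:

2757.5376 kPa


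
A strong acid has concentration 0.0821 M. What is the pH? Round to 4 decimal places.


A strong acid dissociates completely, so [H+] equals the given concentration.
pH = -log10([H+]) = -log10(0.0821)
pH = 1.08565684, rounded to 4 dp:

1.0857


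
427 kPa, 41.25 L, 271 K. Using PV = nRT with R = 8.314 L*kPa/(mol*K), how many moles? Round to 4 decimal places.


PV = nRT, solve for n = PV / (RT).
PV = 427 * 41.25 = 17613.75
RT = 8.314 * 271 = 2253.094
n = 17613.75 / 2253.094
n = 7.81758329 mol, rounded to 4 dp:

7.8176 mol


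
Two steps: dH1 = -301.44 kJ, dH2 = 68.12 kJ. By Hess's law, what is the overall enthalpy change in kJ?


Hess's law: enthalpy is a state function, so add the step enthalpies.
dH_total = dH1 + dH2 = -301.44 + (68.12)
dH_total = -233.32 kJ:

-233.32 kJ


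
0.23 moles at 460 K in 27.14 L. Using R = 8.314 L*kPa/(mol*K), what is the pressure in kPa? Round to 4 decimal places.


PV = nRT, solve for P = nRT / V.
nRT = 0.23 * 8.314 * 460 = 879.6212
P = 879.6212 / 27.14
P = 32.41050847 kPa, rounded to 4 dp:

32.4105 kPa


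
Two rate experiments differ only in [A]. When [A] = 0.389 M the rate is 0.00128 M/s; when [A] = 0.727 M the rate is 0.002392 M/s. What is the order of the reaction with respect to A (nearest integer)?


Rate is proportional to [A]^n, so rate2/rate1 = ([A]2/[A]1)^n. Take logs to solve for n.
rate2/rate1 = 0.002392 / 0.00128 = 1.8687
[A]2/[A]1 = 0.727 / 0.389 = 1.8689
n = ln(1.8687) / ln(1.8689) = 1.0
Nearest integer order:

1


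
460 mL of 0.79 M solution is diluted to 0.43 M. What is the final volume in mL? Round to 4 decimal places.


Dilution: M1*V1 = M2*V2, solve for V2.
V2 = M1*V1 / M2
V2 = 0.79 * 460 / 0.43
V2 = 363.4 / 0.43
V2 = 845.11627907 mL, rounded to 4 dp:

845.1163 mL


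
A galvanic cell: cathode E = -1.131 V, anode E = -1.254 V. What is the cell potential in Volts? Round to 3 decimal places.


Standard cell potential: E_cell = E_cathode - E_anode.
E_cell = -1.131 - (-1.254)
E_cell = 0.123 V, rounded to 3 dp:

0.123 V


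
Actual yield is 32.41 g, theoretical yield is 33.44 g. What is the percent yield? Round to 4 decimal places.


% yield = 100 * actual / theoretical
% yield = 100 * 32.41 / 33.44
% yield = 96.91985646 %, rounded to 4 dp:

96.9199 %


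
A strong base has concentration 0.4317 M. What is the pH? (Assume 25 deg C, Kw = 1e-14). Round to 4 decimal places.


A strong base dissociates completely, so [OH-] equals the given concentration.
pOH = -log10([OH-]) = -log10(0.4317) = 0.364818
pH = 14 - pOH = 14 - 0.364818
pH = 13.635182, rounded to 4 dp:

13.6352


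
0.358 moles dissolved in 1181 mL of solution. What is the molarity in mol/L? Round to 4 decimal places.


Convert volume to liters: V_L = V_mL / 1000.
V_L = 1181 / 1000 = 1.181 L
M = n / V_L = 0.358 / 1.181
M = 0.30313294 mol/L, rounded to 4 dp:

0.3031 mol/L


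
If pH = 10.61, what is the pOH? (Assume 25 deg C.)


At 25 deg C, pH + pOH = 14.
pOH = 14 - pH = 14 - 10.61
pOH = 3.39:

3.39


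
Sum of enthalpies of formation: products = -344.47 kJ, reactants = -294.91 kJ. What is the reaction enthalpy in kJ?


dH_rxn = sum(dH_f products) - sum(dH_f reactants)
dH_rxn = -344.47 - (-294.91)
dH_rxn = -49.56 kJ:

-49.56 kJ


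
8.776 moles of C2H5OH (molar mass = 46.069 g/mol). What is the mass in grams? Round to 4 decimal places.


mass = n * M
mass = 8.776 * 46.069
mass = 404.301544 g, rounded to 4 dp:

404.3015 g


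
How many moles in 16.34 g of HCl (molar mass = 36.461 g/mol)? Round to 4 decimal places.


n = mass / M
n = 16.34 / 36.461
n = 0.44815008 mol, rounded to 4 dp:

0.4482 mol


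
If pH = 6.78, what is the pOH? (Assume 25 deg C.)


At 25 deg C, pH + pOH = 14.
pOH = 14 - pH = 14 - 6.78
pOH = 7.22:

7.22


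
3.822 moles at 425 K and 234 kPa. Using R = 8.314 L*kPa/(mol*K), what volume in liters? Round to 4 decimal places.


PV = nRT, solve for V = nRT / P.
nRT = 3.822 * 8.314 * 425 = 13504.8459
V = 13504.8459 / 234
V = 57.71301667 L, rounded to 4 dp:

57.7130 L


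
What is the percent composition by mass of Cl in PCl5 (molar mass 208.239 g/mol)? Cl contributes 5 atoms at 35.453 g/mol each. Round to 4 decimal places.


pct = 100 * (n_elem * M_elem) / M_total
mass_contribution = 5 * 35.453 = 177.265 g/mol
pct = 100 * 177.265 / 208.239
pct = 85.12574494 %, rounded to 4 dp:

85.1257 %


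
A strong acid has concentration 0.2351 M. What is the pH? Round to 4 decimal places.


A strong acid dissociates completely, so [H+] equals the given concentration.
pH = -log10([H+]) = -log10(0.2351)
pH = 0.62874737, rounded to 4 dp:

0.6287


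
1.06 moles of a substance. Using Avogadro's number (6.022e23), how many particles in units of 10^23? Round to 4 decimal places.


N = n * NA, then divide by 1e23 for the requested units.
N / 1e23 = n * 6.022
N / 1e23 = 1.06 * 6.022
N / 1e23 = 6.38332, rounded to 4 dp:

6.3833


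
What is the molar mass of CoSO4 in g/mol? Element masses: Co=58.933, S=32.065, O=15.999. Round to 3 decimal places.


M = sum(count * atomic_mass) over atoms.
M = 1*58.933 + 1*32.065 + 4*15.999
M = 58.933 + 32.065 + 63.996
M = 154.994 g/mol, rounded to 3 dp:

154.994 g/mol


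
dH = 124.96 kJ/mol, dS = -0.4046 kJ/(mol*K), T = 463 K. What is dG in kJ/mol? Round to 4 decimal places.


Gibbs: dG = dH - T*dS (consistent units, dS already in kJ/(mol*K)).
T*dS = 463 * -0.4046 = -187.3298
dG = 124.96 - (-187.3298)
dG = 312.2898 kJ/mol, rounded to 4 dp:

312.2898 kJ/mol


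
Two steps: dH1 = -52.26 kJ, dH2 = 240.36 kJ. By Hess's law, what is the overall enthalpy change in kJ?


Hess's law: enthalpy is a state function, so add the step enthalpies.
dH_total = dH1 + dH2 = -52.26 + (240.36)
dH_total = 188.1 kJ:

188.10 kJ


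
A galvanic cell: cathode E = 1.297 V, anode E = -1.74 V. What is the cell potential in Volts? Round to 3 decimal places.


Standard cell potential: E_cell = E_cathode - E_anode.
E_cell = 1.297 - (-1.74)
E_cell = 3.037 V, rounded to 3 dp:

3.037 V


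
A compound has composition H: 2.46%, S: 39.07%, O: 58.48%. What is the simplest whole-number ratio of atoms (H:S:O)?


Assume 100 g of compound, divide each mass% by atomic mass to get moles, then normalize by the smallest to get a raw atom ratio.
Moles per 100 g: H: 2.46/1.008 = 2.4405, S: 39.07/32.065 = 1.2185, O: 58.48/15.999 = 3.6552
Raw ratio (divide by min = 1.2185): H: 2.003, S: 1.0, O: 3.0
Multiply by 1 to clear fractions: H: 2.003 ~= 2, S: 1.0 ~= 1, O: 3.0 ~= 3
Reduce by GCD to get the simplest whole-number ratio:

2:1:3


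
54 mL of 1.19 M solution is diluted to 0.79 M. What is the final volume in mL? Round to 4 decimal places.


Dilution: M1*V1 = M2*V2, solve for V2.
V2 = M1*V1 / M2
V2 = 1.19 * 54 / 0.79
V2 = 64.26 / 0.79
V2 = 81.34177215 mL, rounded to 4 dp:

81.3418 mL


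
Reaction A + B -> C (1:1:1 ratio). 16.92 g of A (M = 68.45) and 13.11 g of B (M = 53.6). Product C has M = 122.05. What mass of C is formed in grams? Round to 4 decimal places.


Find moles of each reactant; the smaller value is the limiting reagent in a 1:1:1 reaction, so moles_C equals moles of the limiter.
n_A = mass_A / M_A = 16.92 / 68.45 = 0.247188 mol
n_B = mass_B / M_B = 13.11 / 53.6 = 0.24459 mol
Limiting reagent: B (smaller), n_limiting = 0.24459 mol
mass_C = n_limiting * M_C = 0.24459 * 122.05
mass_C = 29.8522095 g, rounded to 4 dp:

29.8522 g


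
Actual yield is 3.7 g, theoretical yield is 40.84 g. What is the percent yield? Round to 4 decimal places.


% yield = 100 * actual / theoretical
% yield = 100 * 3.7 / 40.84
% yield = 9.05974535 %, rounded to 4 dp:

9.0597 %


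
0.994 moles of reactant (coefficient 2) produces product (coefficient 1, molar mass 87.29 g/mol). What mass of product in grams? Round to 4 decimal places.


Use the coefficient ratio to convert reactant moles to product moles, then multiply by the product's molar mass.
moles_P = moles_R * (coeff_P / coeff_R) = 0.994 * (1/2) = 0.497
mass_P = moles_P * M_P = 0.497 * 87.29
mass_P = 43.38313 g, rounded to 4 dp:

43.3831 g


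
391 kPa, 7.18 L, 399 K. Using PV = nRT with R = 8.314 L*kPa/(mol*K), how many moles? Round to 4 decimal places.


PV = nRT, solve for n = PV / (RT).
PV = 391 * 7.18 = 2807.38
RT = 8.314 * 399 = 3317.286
n = 2807.38 / 3317.286
n = 0.8462882 mol, rounded to 4 dp:

0.8463 mol


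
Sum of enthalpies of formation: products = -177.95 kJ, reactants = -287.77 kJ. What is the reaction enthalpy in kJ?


dH_rxn = sum(dH_f products) - sum(dH_f reactants)
dH_rxn = -177.95 - (-287.77)
dH_rxn = 109.82 kJ:

109.82 kJ


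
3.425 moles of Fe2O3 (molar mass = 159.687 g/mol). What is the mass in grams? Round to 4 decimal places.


mass = n * M
mass = 3.425 * 159.687
mass = 546.927975 g, rounded to 4 dp:

546.9280 g


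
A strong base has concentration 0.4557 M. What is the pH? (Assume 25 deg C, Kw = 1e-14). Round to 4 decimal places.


A strong base dissociates completely, so [OH-] equals the given concentration.
pOH = -log10([OH-]) = -log10(0.4557) = 0.341321
pH = 14 - pOH = 14 - 0.341321
pH = 13.658679, rounded to 4 dp:

13.6587


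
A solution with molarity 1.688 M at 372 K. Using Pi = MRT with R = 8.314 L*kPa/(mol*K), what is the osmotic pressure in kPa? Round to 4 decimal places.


Osmotic pressure (van't Hoff): Pi = M*R*T.
RT = 8.314 * 372 = 3092.808
Pi = 1.688 * 3092.808
Pi = 5220.659904 kPa, rounded to 4 dp:

5220.6599 kPa


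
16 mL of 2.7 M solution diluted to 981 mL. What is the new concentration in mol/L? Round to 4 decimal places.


Dilution: M1*V1 = M2*V2, solve for M2.
M2 = M1*V1 / V2
M2 = 2.7 * 16 / 981
M2 = 43.2 / 981
M2 = 0.0440367 mol/L, rounded to 4 dp:

0.0440 mol/L


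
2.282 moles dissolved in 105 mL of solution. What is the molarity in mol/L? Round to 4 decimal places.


Convert volume to liters: V_L = V_mL / 1000.
V_L = 105 / 1000 = 0.105 L
M = n / V_L = 2.282 / 0.105
M = 21.73333333 mol/L, rounded to 4 dp:

21.7333 mol/L


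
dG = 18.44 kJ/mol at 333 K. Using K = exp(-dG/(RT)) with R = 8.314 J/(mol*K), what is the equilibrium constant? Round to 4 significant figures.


dG is in kJ/mol; multiply by 1000 to match R in J/(mol*K).
RT = 8.314 * 333 = 2768.562 J/mol
exponent = -dG*1000 / (RT) = -(18.44*1000) / 2768.562 = -6.6604974
K = exp(-6.6604974)
K = 0.0012805093, rounded to 4 significant figures:

0.001281


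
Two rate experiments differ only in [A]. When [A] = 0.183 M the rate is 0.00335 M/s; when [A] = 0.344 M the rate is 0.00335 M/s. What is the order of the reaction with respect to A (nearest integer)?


Rate is proportional to [A]^n, so rate2/rate1 = ([A]2/[A]1)^n. Take logs to solve for n.
rate2/rate1 = 0.00335 / 0.00335 = 1.0
[A]2/[A]1 = 0.344 / 0.183 = 1.8798
n = ln(1.0) / ln(1.8798) = 0.0
Nearest integer order:

0


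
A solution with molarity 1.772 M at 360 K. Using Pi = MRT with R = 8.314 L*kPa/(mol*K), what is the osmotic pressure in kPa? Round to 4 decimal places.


Osmotic pressure (van't Hoff): Pi = M*R*T.
RT = 8.314 * 360 = 2993.04
Pi = 1.772 * 2993.04
Pi = 5303.66688 kPa, rounded to 4 dp:

5303.6669 kPa


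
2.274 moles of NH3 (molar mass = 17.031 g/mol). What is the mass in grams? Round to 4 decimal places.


mass = n * M
mass = 2.274 * 17.031
mass = 38.728494 g, rounded to 4 dp:

38.7285 g


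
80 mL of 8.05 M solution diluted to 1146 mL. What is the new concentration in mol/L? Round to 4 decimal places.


Dilution: M1*V1 = M2*V2, solve for M2.
M2 = M1*V1 / V2
M2 = 8.05 * 80 / 1146
M2 = 644.0 / 1146
M2 = 0.56195462 mol/L, rounded to 4 dp:

0.5620 mol/L


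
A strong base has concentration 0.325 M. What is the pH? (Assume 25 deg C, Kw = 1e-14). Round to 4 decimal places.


A strong base dissociates completely, so [OH-] equals the given concentration.
pOH = -log10([OH-]) = -log10(0.325) = 0.488117
pH = 14 - pOH = 14 - 0.488117
pH = 13.511883, rounded to 4 dp:

13.5119


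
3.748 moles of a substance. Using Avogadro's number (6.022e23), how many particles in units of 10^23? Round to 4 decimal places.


N = n * NA, then divide by 1e23 for the requested units.
N / 1e23 = n * 6.022
N / 1e23 = 3.748 * 6.022
N / 1e23 = 22.570456, rounded to 4 dp:

22.5705


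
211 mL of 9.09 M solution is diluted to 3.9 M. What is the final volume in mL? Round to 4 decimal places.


Dilution: M1*V1 = M2*V2, solve for V2.
V2 = M1*V1 / M2
V2 = 9.09 * 211 / 3.9
V2 = 1917.99 / 3.9
V2 = 491.79230769 mL, rounded to 4 dp:

491.7923 mL


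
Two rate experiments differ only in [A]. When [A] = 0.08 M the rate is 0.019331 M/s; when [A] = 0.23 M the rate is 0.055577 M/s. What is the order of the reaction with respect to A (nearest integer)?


Rate is proportional to [A]^n, so rate2/rate1 = ([A]2/[A]1)^n. Take logs to solve for n.
rate2/rate1 = 0.055577 / 0.019331 = 2.875
[A]2/[A]1 = 0.23 / 0.08 = 2.875
n = ln(2.875) / ln(2.875) = 1.0
Nearest integer order:

1


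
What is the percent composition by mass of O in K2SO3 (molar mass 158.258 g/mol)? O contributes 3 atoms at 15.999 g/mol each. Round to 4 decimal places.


pct = 100 * (n_elem * M_elem) / M_total
mass_contribution = 3 * 15.999 = 47.997 g/mol
pct = 100 * 47.997 / 158.258
pct = 30.32832463 %, rounded to 4 dp:

30.3283 %


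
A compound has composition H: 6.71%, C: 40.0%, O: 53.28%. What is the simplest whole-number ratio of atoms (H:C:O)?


Assume 100 g of compound, divide each mass% by atomic mass to get moles, then normalize by the smallest to get a raw atom ratio.
Moles per 100 g: H: 6.71/1.008 = 6.6567, C: 40.0/12.011 = 3.3303, O: 53.28/15.999 = 3.3302
Raw ratio (divide by min = 3.3302): H: 1.999, C: 1.0, O: 1.0
Multiply by 1 to clear fractions: H: 1.999 ~= 2, C: 1.0 ~= 1, O: 1.0 ~= 1
Reduce by GCD to get the simplest whole-number ratio:

2:1:1


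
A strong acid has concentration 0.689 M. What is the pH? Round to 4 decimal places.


A strong acid dissociates completely, so [H+] equals the given concentration.
pH = -log10([H+]) = -log10(0.689)
pH = 0.16178078, rounded to 4 dp:

0.1618


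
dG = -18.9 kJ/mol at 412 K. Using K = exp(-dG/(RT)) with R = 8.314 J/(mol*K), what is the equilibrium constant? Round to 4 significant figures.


dG is in kJ/mol; multiply by 1000 to match R in J/(mol*K).
RT = 8.314 * 412 = 3425.368 J/mol
exponent = -dG*1000 / (RT) = -(-18.9*1000) / 3425.368 = 5.51765533
K = exp(5.51765533)
K = 249.05041, rounded to 4 significant figures:

249.1


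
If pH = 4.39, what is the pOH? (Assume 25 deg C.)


At 25 deg C, pH + pOH = 14.
pOH = 14 - pH = 14 - 4.39
pOH = 9.61:

9.61


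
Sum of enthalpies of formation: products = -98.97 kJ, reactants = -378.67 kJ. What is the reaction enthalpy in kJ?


dH_rxn = sum(dH_f products) - sum(dH_f reactants)
dH_rxn = -98.97 - (-378.67)
dH_rxn = 279.7 kJ:

279.70 kJ


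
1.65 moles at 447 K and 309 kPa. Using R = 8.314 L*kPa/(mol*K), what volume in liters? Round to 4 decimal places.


PV = nRT, solve for V = nRT / P.
nRT = 1.65 * 8.314 * 447 = 6131.9907
V = 6131.9907 / 309
V = 19.8446301 L, rounded to 4 dp:

19.8446 L


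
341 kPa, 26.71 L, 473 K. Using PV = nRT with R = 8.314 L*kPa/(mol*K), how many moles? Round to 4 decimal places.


PV = nRT, solve for n = PV / (RT).
PV = 341 * 26.71 = 9108.11
RT = 8.314 * 473 = 3932.522
n = 9108.11 / 3932.522
n = 2.31609893 mol, rounded to 4 dp:

2.3161 mol


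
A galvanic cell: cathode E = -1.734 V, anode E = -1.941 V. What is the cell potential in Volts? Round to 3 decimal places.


Standard cell potential: E_cell = E_cathode - E_anode.
E_cell = -1.734 - (-1.941)
E_cell = 0.207 V, rounded to 3 dp:

0.207 V


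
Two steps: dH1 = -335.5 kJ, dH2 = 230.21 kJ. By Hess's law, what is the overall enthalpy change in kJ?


Hess's law: enthalpy is a state function, so add the step enthalpies.
dH_total = dH1 + dH2 = -335.5 + (230.21)
dH_total = -105.29 kJ:

-105.29 kJ


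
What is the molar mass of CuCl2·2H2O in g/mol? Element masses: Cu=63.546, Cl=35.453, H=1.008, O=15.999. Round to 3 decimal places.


M = sum(count * atomic_mass) over atoms.
M = 1*63.546 + 2*35.453 + 4*1.008 + 2*15.999
M = 63.546 + 70.906 + 4.032 + 31.998
M = 170.482 g/mol, rounded to 3 dp:

170.482 g/mol


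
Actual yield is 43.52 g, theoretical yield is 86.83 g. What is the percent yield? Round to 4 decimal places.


% yield = 100 * actual / theoretical
% yield = 100 * 43.52 / 86.83
% yield = 50.12092595 %, rounded to 4 dp:

50.1209 %


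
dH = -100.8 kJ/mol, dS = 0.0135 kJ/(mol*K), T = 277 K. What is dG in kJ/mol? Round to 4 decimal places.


Gibbs: dG = dH - T*dS (consistent units, dS already in kJ/(mol*K)).
T*dS = 277 * 0.0135 = 3.7395
dG = -100.8 - (3.7395)
dG = -104.5395 kJ/mol, rounded to 4 dp:

-104.5395 kJ/mol


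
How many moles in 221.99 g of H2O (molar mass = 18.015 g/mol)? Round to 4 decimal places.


n = mass / M
n = 221.99 / 18.015
n = 12.32250902 mol, rounded to 4 dp:

12.3225 mol


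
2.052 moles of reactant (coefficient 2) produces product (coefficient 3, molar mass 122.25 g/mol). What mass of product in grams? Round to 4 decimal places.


Use the coefficient ratio to convert reactant moles to product moles, then multiply by the product's molar mass.
moles_P = moles_R * (coeff_P / coeff_R) = 2.052 * (3/2) = 3.078
mass_P = moles_P * M_P = 3.078 * 122.25
mass_P = 376.2855 g, rounded to 4 dp:

376.2855 g


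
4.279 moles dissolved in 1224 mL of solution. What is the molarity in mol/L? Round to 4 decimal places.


Convert volume to liters: V_L = V_mL / 1000.
V_L = 1224 / 1000 = 1.224 L
M = n / V_L = 4.279 / 1.224
M = 3.49591503 mol/L, rounded to 4 dp:

3.4959 mol/L


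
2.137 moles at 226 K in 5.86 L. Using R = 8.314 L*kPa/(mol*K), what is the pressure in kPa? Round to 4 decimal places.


PV = nRT, solve for P = nRT / V.
nRT = 2.137 * 8.314 * 226 = 4015.3461
P = 4015.3461 / 5.86
P = 685.21264505 kPa, rounded to 4 dp:

685.2126 kPa


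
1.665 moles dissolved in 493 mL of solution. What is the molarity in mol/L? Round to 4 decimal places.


Convert volume to liters: V_L = V_mL / 1000.
V_L = 493 / 1000 = 0.493 L
M = n / V_L = 1.665 / 0.493
M = 3.37728195 mol/L, rounded to 4 dp:

3.3773 mol/L


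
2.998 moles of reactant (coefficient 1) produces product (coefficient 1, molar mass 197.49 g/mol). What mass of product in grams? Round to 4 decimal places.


Use the coefficient ratio to convert reactant moles to product moles, then multiply by the product's molar mass.
moles_P = moles_R * (coeff_P / coeff_R) = 2.998 * (1/1) = 2.998
mass_P = moles_P * M_P = 2.998 * 197.49
mass_P = 592.07502 g, rounded to 4 dp:

592.0750 g


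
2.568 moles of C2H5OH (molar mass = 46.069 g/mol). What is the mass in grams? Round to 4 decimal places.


mass = n * M
mass = 2.568 * 46.069
mass = 118.305192 g, rounded to 4 dp:

118.3052 g


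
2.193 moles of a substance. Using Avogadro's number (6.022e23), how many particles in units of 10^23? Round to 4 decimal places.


N = n * NA, then divide by 1e23 for the requested units.
N / 1e23 = n * 6.022
N / 1e23 = 2.193 * 6.022
N / 1e23 = 13.206246, rounded to 4 dp:

13.2062


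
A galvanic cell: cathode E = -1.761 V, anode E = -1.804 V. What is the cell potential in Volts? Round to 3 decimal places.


Standard cell potential: E_cell = E_cathode - E_anode.
E_cell = -1.761 - (-1.804)
E_cell = 0.043 V, rounded to 3 dp:

0.043 V


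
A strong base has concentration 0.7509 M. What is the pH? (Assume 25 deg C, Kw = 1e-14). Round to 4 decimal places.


A strong base dissociates completely, so [OH-] equals the given concentration.
pOH = -log10([OH-]) = -log10(0.7509) = 0.124418
pH = 14 - pOH = 14 - 0.124418
pH = 13.875582, rounded to 4 dp:

13.8756


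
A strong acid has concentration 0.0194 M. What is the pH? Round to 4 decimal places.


A strong acid dissociates completely, so [H+] equals the given concentration.
pH = -log10([H+]) = -log10(0.0194)
pH = 1.71219827, rounded to 4 dp:

1.7122


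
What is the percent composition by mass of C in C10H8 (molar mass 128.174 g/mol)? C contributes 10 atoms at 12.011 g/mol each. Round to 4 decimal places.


pct = 100 * (n_elem * M_elem) / M_total
mass_contribution = 10 * 12.011 = 120.11 g/mol
pct = 100 * 120.11 / 128.174
pct = 93.70855244 %, rounded to 4 dp:

93.7086 %


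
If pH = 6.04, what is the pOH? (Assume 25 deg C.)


At 25 deg C, pH + pOH = 14.
pOH = 14 - pH = 14 - 6.04
pOH = 7.96:

7.96


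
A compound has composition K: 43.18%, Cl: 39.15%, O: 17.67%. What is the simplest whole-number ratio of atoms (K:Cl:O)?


Assume 100 g of compound, divide each mass% by atomic mass to get moles, then normalize by the smallest to get a raw atom ratio.
Moles per 100 g: K: 43.18/39.098 = 1.1044, Cl: 39.15/35.453 = 1.1043, O: 17.67/15.999 = 1.1044
Raw ratio (divide by min = 1.1043): K: 1.0, Cl: 1.0, O: 1.0
Multiply by 1 to clear fractions: K: 1.0 ~= 1, Cl: 1.0 ~= 1, O: 1.0 ~= 1
Reduce by GCD to get the simplest whole-number ratio:

1:1:1


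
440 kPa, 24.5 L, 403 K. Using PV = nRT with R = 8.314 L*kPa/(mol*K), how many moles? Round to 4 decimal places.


PV = nRT, solve for n = PV / (RT).
PV = 440 * 24.5 = 10780.0
RT = 8.314 * 403 = 3350.542
n = 10780.0 / 3350.542
n = 3.2173899 mol, rounded to 4 dp:

3.2174 mol


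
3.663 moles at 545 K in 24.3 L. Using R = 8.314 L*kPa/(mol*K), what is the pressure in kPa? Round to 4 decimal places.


PV = nRT, solve for P = nRT / V.
nRT = 3.663 * 8.314 * 545 = 16597.5292
P = 16597.5292 / 24.3
P = 683.025893 kPa, rounded to 4 dp:

683.0259 kPa


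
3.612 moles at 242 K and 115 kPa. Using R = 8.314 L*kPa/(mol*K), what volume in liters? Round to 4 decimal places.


PV = nRT, solve for V = nRT / P.
nRT = 3.612 * 8.314 * 242 = 7267.3007
V = 7267.3007 / 115
V = 63.19391913 L, rounded to 4 dp:

63.1939 L


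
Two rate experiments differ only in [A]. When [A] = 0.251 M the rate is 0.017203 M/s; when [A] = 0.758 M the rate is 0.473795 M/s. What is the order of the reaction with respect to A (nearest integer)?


Rate is proportional to [A]^n, so rate2/rate1 = ([A]2/[A]1)^n. Take logs to solve for n.
rate2/rate1 = 0.473795 / 0.017203 = 27.5414
[A]2/[A]1 = 0.758 / 0.251 = 3.0199
n = ln(27.5414) / ln(3.0199) = 3.0
Nearest integer order:

3


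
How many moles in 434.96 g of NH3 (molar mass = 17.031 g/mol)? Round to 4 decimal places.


n = mass / M
n = 434.96 / 17.031
n = 25.53931067 mol, rounded to 4 dp:

25.5393 mol


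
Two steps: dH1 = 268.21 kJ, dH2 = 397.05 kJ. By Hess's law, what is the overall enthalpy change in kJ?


Hess's law: enthalpy is a state function, so add the step enthalpies.
dH_total = dH1 + dH2 = 268.21 + (397.05)
dH_total = 665.26 kJ:

665.26 kJ


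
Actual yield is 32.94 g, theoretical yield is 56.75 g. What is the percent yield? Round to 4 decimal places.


% yield = 100 * actual / theoretical
% yield = 100 * 32.94 / 56.75
% yield = 58.04405286 %, rounded to 4 dp:

58.0441 %


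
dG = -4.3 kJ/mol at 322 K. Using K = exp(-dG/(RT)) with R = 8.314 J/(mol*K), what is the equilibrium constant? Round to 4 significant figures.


dG is in kJ/mol; multiply by 1000 to match R in J/(mol*K).
RT = 8.314 * 322 = 2677.108 J/mol
exponent = -dG*1000 / (RT) = -(-4.3*1000) / 2677.108 = 1.60621088
K = exp(1.60621088)
K = 4.9838908, rounded to 4 significant figures:

4.984


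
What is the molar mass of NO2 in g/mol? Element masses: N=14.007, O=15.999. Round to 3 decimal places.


M = sum(count * atomic_mass) over atoms.
M = 1*14.007 + 2*15.999
M = 14.007 + 31.998
M = 46.005 g/mol, rounded to 3 dp:

46.005 g/mol


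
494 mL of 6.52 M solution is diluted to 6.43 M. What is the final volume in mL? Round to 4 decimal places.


Dilution: M1*V1 = M2*V2, solve for V2.
V2 = M1*V1 / M2
V2 = 6.52 * 494 / 6.43
V2 = 3220.88 / 6.43
V2 = 500.91446345 mL, rounded to 4 dp:

500.9145 mL


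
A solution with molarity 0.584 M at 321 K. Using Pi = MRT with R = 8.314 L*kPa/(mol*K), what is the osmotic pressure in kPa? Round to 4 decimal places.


Osmotic pressure (van't Hoff): Pi = M*R*T.
RT = 8.314 * 321 = 2668.794
Pi = 0.584 * 2668.794
Pi = 1558.575696 kPa, rounded to 4 dp:

1558.5757 kPa


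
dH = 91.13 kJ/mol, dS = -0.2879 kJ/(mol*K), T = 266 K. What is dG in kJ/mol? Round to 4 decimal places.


Gibbs: dG = dH - T*dS (consistent units, dS already in kJ/(mol*K)).
T*dS = 266 * -0.2879 = -76.5814
dG = 91.13 - (-76.5814)
dG = 167.7114 kJ/mol, rounded to 4 dp:

167.7114 kJ/mol


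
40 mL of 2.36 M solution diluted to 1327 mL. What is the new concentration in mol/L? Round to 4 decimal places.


Dilution: M1*V1 = M2*V2, solve for M2.
M2 = M1*V1 / V2
M2 = 2.36 * 40 / 1327
M2 = 94.4 / 1327
M2 = 0.07113791 mol/L, rounded to 4 dp:

0.0711 mol/L


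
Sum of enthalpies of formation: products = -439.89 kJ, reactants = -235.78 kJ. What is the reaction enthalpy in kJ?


dH_rxn = sum(dH_f products) - sum(dH_f reactants)
dH_rxn = -439.89 - (-235.78)
dH_rxn = -204.11 kJ:

-204.11 kJ
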